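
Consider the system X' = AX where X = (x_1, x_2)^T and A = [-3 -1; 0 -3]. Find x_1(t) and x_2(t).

Coefficient matrix A = [[-3, -1], [0, -3]].
Characteristic polynomial det(A - λI) = λ^2 + 6λ + 9 = 0.
Single eigenvalue λ = -3 with algebraic multiplicity 2.
Eigenvector v = (1,0); generalized eigenvector w with (A-λI)w=v is (-1,-1).
General solution: e^(-3t)[c_1·v + c_2·(t·v + w)].

x_1(t) = c_1e^(-3t) + c_2te^(-3t) - c_2e^(-3t), x_2(t) = -c_2e^(-3t)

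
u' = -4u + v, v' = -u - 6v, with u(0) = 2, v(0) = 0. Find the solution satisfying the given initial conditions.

Coefficient matrix A = [[-4, 1], [-1, -6]].
Characteristic polynomial det(A - λI) = λ^2 + 10λ + 25 = 0.
Single eigenvalue λ = -5 with algebraic multiplicity 2.
Eigenvector v = (-1,1); generalized eigenvector w with (A-λI)w=v is (-2,1).
General solution: e^(-5t)[K_1·v + K_2·(t·v + w)].
Applying u(0)=2, v(0)=0 gives K_1=2, K_2=-2.

u(t) = 2te^(-5t) + 2e^(-5t), v(t) = -2te^(-5t)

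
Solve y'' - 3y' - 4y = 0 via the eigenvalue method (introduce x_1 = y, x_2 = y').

y(t) = K_1e^(-t) + K_2e^(4t)

Let x_1 = y, x_2 = y'. Then x_1' = x_2 and x_2' = 4x_1 + 3x_2.
A = [[0,1],[4,3]]; det(A-λI) = λ^2 - 3λ - 4.
Eigenvalues λ = -1, 4 with eigenvectors (1,-1), (1,4).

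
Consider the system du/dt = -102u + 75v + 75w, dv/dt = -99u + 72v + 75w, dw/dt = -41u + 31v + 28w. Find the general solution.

Coefficient matrix A = [[-102, 75, 75], [-99, 72, 75], [-41, 31, 28]].
det(A - λI) = 0 gives eigenvalues λ = 3, -3, -2.
For λ=3: eigenvector (5,5,2).
For λ=-3: eigenvector (0,1,-1).
For λ=-2: eigenvector (-3,-3,-1).
General solution: K_1e^(3t)(5,5,2) + K_2e^(-3t)(0,1,-1) + K_3e^(-2t)(-3,-3,-1).

u(t) = 5K_1e^(3t) - 3K_3e^(-2t), v(t) = 5K_1e^(3t) + K_2e^(-3t) - 3K_3e^(-2t), w(t) = 2K_1e^(3t) - K_2e^(-3t) - K_3e^(-2t)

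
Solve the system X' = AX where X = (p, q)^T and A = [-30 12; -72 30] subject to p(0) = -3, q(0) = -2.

Coefficient matrix A = [[-30, 12], [-72, 30]].
Characteristic polynomial det(A - λI) = λ^2 - 36 = 0.
Eigenvalues λ = 6, -6.
For λ=6: (A-λI) row 1 is [-36, 12], so an eigenvector is (-1, -3).
For λ=-6: (A-λI) row 1 is [-24, 12], so an eigenvector is (-1, -2).
General solution: K_1e^(6t)(-1,-3) + K_2e^(-6t)(-1,-2).
Applying p(0)=-3, q(0)=-2 gives K_1=-4, K_2=7.

p(t) = 4e^(6t) - 7e^(-6t), q(t) = 12e^(6t) - 14e^(-6t)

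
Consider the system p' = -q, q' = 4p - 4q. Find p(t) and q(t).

Coefficient matrix A = [[0, -1], [4, -4]].
Characteristic polynomial det(A - λI) = λ^2 + 4λ + 4 = 0.
Single eigenvalue λ = -2 with algebraic multiplicity 2.
Eigenvector v = (-1,-2); generalized eigenvector w with (A-λI)w=v is (0,1).
General solution: e^(-2t)[C_1·v + C_2·(t·v + w)].

p(t) = -C_1e^(-2t) - C_2te^(-2t), q(t) = -2C_1e^(-2t) - 2C_2te^(-2t) + C_2e^(-2t)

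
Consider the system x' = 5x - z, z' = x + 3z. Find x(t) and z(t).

x(t) = C_1e^(4t) + C_2te^(4t) - 2C_2e^(4t), z(t) = C_1e^(4t) + C_2te^(4t) - 3C_2e^(4t)

Coefficient matrix A = [[5, -1], [1, 3]].
Characteristic polynomial det(A - λI) = λ^2 - 8λ + 16 = 0.
Single eigenvalue λ = 4 with algebraic multiplicity 2.
Eigenvector v = (1,1); generalized eigenvector w with (A-λI)w=v is (-2,-3).
General solution: e^(4t)[C_1·v + C_2·(t·v + w)].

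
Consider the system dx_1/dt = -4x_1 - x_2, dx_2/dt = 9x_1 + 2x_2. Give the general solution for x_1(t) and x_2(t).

Coefficient matrix A = [[-4, -1], [9, 2]].
Characteristic polynomial det(A - λI) = λ^2 + 2λ + 1 = 0.
Single eigenvalue λ = -1 with algebraic multiplicity 2.
Eigenvector v = (1,-3); generalized eigenvector w with (A-λI)w=v is (-1,2).
General solution: e^(-t)[c_1·v + c_2·(t·v + w)].

x_1(t) = c_1e^(-t) + c_2te^(-t) - c_2e^(-t), x_2(t) = -3c_1e^(-t) - 3c_2te^(-t) + 2c_2e^(-t)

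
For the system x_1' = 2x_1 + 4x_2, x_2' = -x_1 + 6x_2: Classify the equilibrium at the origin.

A = [[2,4],[-1,6]]; det(A-λI) = λ^2 - 8λ + 16.
repeated λ = 4 with a single eigenvector.

unstable improper node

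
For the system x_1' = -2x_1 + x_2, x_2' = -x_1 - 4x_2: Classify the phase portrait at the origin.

stable improper node

A = [[-2,1],[-1,-4]]; det(A-λI) = λ^2 + 6λ + 9.
repeated λ = -3 with a single eigenvector.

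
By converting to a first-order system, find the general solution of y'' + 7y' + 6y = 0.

y(t) = K_1e^(-6t) + K_2e^(-t)

Let x_1 = y, x_2 = y'. Then x_1' = x_2 and x_2' = -6x_1 - 7x_2.
A = [[0,1],[-6,-7]]; det(A-λI) = λ^2 + 7λ + 6.
Eigenvalues λ = -6, -1 with eigenvectors (1,-6), (1,-1).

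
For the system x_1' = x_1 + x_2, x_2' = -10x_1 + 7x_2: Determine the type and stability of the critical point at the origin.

A = [[1,1],[-10,7]]; det(A-λI) = λ^2 - 8λ + 17.
λ = 4 ± i: positive real part.

unstable spiral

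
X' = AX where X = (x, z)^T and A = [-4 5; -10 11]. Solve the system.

x(t) = c_1e^(6t) + c_2e^(t), z(t) = 2c_1e^(6t) + c_2e^(t)

Coefficient matrix A = [[-4, 5], [-10, 11]].
Characteristic polynomial det(A - λI) = λ^2 - 7λ + 6 = 0.
Eigenvalues λ = 6, 1.
For λ=6: (A-λI) row 1 is [-10, 5], so an eigenvector is (1, 2).
For λ=1: (A-λI) row 1 is [-5, 5], so an eigenvector is (1, 1).
General solution: c_1e^(6t)(1,2) + c_2e^(t)(1,1).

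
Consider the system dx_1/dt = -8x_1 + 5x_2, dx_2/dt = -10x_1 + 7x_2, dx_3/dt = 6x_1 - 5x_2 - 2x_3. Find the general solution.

Coefficient matrix A = [[-8, 5, 0], [-10, 7, 0], [6, -5, -2]].
det(A - λI) = 0 gives eigenvalues λ = 2, -2, -3.
For λ=2: eigenvector (1,2,-1).
For λ=-2: eigenvector (0,0,1).
For λ=-3: eigenvector (-1,-1,1).
General solution: c_1e^(2t)(1,2,-1) + c_2e^(-2t)(0,0,1) + c_3e^(-3t)(-1,-1,1).

x_1(t) = c_1e^(2t) - c_3e^(-3t), x_2(t) = 2c_1e^(2t) - c_3e^(-3t), x_3(t) = -c_1e^(2t) + c_2e^(-2t) + c_3e^(-3t)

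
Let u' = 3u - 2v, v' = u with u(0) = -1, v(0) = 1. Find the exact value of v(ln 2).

A = [[3,-2],[1,0]]; eigenvalues λ = 2, 1.
Eigenvectors: (2,1) for λ=2, (-1,-1) for λ=1.
From the initial condition, c_1 = -2, c_2 = -3.
v(ln 2) = (-2)(2^2)(1) + (-3)(2^1)(-1) = -2.

-2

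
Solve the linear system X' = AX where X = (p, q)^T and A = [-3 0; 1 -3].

Coefficient matrix A = [[-3, 0], [1, -3]].
Characteristic polynomial det(A - λI) = λ^2 + 6λ + 9 = 0.
Single eigenvalue λ = -3 with algebraic multiplicity 2.
Eigenvector v = (0,1); generalized eigenvector w with (A-λI)w=v is (1,-2).
General solution: e^(-3t)[K_1·v + K_2·(t·v + w)].

p(t) = K_2e^(-3t), q(t) = K_1e^(-3t) + K_2te^(-3t) - 2K_2e^(-3t)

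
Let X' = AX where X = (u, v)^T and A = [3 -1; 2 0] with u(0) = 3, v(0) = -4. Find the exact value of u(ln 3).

69

A = [[3,-1],[2,0]]; eigenvalues λ = 2, 1.
Eigenvectors: (1,1) for λ=2, (-1,-2) for λ=1.
From the initial condition, c_1 = 10, c_2 = 7.
u(ln 3) = (10)(3^2)(1) + (7)(3^1)(-1) = 69.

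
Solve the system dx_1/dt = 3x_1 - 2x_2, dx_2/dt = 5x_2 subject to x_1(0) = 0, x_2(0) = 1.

x_1(t) = -e^(5t) + e^(3t), x_2(t) = e^(5t)

Coefficient matrix A = [[3, -2], [0, 5]].
Characteristic polynomial det(A - λI) = λ^2 - 8λ + 15 = 0.
Eigenvalues λ = 3, 5.
For λ=3: (A-λI) row 1 is [0, -2], so an eigenvector is (1, 0).
For λ=5: (A-λI) row 1 is [-2, -2], so an eigenvector is (-1, 1).
General solution: C_1e^(3t)(1,0) + C_2e^(5t)(-1,1).
Applying x_1(0)=0, x_2(0)=1 gives C_1=1, C_2=1.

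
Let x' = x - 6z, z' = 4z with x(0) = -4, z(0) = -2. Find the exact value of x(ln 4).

992

A = [[1,-6],[0,4]]; eigenvalues λ = 1, 4.
Eigenvectors: (1,0) for λ=1, (-2,1) for λ=4.
From the initial condition, c_1 = -8, c_2 = -2.
x(ln 4) = (-8)(4^1)(1) + (-2)(4^4)(-2) = 992.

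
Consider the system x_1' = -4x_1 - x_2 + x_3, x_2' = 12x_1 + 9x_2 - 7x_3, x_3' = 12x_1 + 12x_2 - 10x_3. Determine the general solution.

Coefficient matrix A = [[-4, -1, 1], [12, 9, -7], [12, 12, -10]].
det(A - λI) = 0 gives eigenvalues λ = -4, -3, 2.
For λ=-4: eigenvector (1,-2,-2).
For λ=-3: eigenvector (-1,1,0).
For λ=2: eigenvector (0,1,1).
General solution: C_1e^(-4t)(1,-2,-2) + C_2e^(-3t)(-1,1,0) + C_3e^(2t)(0,1,1).

x_1(t) = C_1e^(-4t) - C_2e^(-3t), x_2(t) = -2C_1e^(-4t) + C_2e^(-3t) + C_3e^(2t), x_3(t) = -2C_1e^(-4t) + C_3e^(2t)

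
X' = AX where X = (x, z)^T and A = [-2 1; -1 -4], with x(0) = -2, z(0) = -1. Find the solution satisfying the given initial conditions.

Coefficient matrix A = [[-2, 1], [-1, -4]].
Characteristic polynomial det(A - λI) = λ^2 + 6λ + 9 = 0.
Single eigenvalue λ = -3 with algebraic multiplicity 2.
Eigenvector v = (1,-1); generalized eigenvector w with (A-λI)w=v is (2,-1).
General solution: e^(-3t)[C_1·v + C_2·(t·v + w)].
Applying x(0)=-2, z(0)=-1 gives C_1=4, C_2=-3.

x(t) = -3te^(-3t) - 2e^(-3t), z(t) = 3te^(-3t) - e^(-3t)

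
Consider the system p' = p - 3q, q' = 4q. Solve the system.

p(t) = c_1e^(t) - c_2e^(4t), q(t) = c_2e^(4t)

Coefficient matrix A = [[1, -3], [0, 4]].
Characteristic polynomial det(A - λI) = λ^2 - 5λ + 4 = 0.
Eigenvalues λ = 1, 4.
For λ=1: (A-λI) row 1 is [0, -3], so an eigenvector is (1, 0).
For λ=4: (A-λI) row 1 is [-3, -3], so an eigenvector is (-1, 1).
General solution: c_1e^(t)(1,0) + c_2e^(4t)(-1,1).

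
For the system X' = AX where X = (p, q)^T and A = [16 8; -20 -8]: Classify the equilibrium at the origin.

unstable spiral

A = [[16,8],[-20,-8]]; det(A-λI) = λ^2 - 8λ + 32.
λ = 4 ± 4i: positive real part.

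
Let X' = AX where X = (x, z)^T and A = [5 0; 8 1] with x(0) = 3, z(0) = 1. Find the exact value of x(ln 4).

A = [[5,0],[8,1]]; eigenvalues λ = 5, 1.
Eigenvectors: (-1,-2) for λ=5, (0,1) for λ=1.
From the initial condition, c_1 = -3, c_2 = -5.
x(ln 4) = (-3)(4^5)(-1) + (-5)(4^1)(0) = 3072.

3072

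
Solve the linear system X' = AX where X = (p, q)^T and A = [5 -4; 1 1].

p(t) = -2K_1e^(3t) - 2K_2te^(3t) - 3K_2e^(3t), q(t) = -K_1e^(3t) - K_2te^(3t) - K_2e^(3t)

Coefficient matrix A = [[5, -4], [1, 1]].
Characteristic polynomial det(A - λI) = λ^2 - 6λ + 9 = 0.
Single eigenvalue λ = 3 with algebraic multiplicity 2.
Eigenvector v = (-2,-1); generalized eigenvector w with (A-λI)w=v is (-3,-1).
General solution: e^(3t)[K_1·v + K_2·(t·v + w)].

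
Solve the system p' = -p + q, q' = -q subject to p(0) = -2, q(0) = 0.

p(t) = -2e^(-t), q(t) = 0

Coefficient matrix A = [[-1, 1], [0, -1]].
Characteristic polynomial det(A - λI) = λ^2 + 2λ + 1 = 0.
Single eigenvalue λ = -1 with algebraic multiplicity 2.
Eigenvector v = (1,0); generalized eigenvector w with (A-λI)w=v is (-1,1).
General solution: e^(-t)[C_1·v + C_2·(t·v + w)].
Applying p(0)=-2, q(0)=0 gives C_1=-2, C_2=0.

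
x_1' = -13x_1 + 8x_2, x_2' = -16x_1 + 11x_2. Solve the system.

Coefficient matrix A = [[-13, 8], [-16, 11]].
Characteristic polynomial det(A - λI) = λ^2 + 2λ - 15 = 0.
Eigenvalues λ = -5, 3.
For λ=-5: (A-λI) row 1 is [-8, 8], so an eigenvector is (-1, -1).
For λ=3: (A-λI) row 1 is [-16, 8], so an eigenvector is (1, 2).
General solution: C_1e^(-5t)(-1,-1) + C_2e^(3t)(1,2).

x_1(t) = -C_1e^(-5t) + C_2e^(3t), x_2(t) = -C_1e^(-5t) + 2C_2e^(3t)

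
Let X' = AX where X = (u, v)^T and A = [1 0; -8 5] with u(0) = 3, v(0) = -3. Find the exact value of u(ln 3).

A = [[1,0],[-8,5]]; eigenvalues λ = 1, 5.
Eigenvectors: (1,2) for λ=1, (0,-1) for λ=5.
From the initial condition, c_1 = 3, c_2 = 9.
u(ln 3) = (3)(3^1)(1) + (9)(3^5)(0) = 9.

9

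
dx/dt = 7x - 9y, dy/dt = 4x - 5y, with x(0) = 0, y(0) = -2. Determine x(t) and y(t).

x(t) = 18te^(t), y(t) = 12te^(t) - 2e^(t)

Coefficient matrix A = [[7, -9], [4, -5]].
Characteristic polynomial det(A - λI) = λ^2 - 2λ + 1 = 0.
Single eigenvalue λ = 1 with algebraic multiplicity 2.
Eigenvector v = (-3,-2); generalized eigenvector w with (A-λI)w=v is (1,1).
General solution: e^(t)[c_1·v + c_2·(t·v + w)].
Applying x(0)=0, y(0)=-2 gives c_1=-2, c_2=-6.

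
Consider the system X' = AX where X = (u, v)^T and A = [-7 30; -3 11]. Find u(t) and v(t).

Coefficient matrix A = [[-7, 30], [-3, 11]].
Characteristic polynomial det(A - λI) = λ^2 - 4λ + 13 = 0.
Eigenvalues λ = 2 ± 3i (complex conjugate pair).
For λ=2+3i: an eigenvector is (3,1) - i(1,0) = (3 - i, 1).
A real fundamental pair from Re and Im of e^((2+3i)t)v: X_1 = e^(2t)(cos(3t)·(3,1) + sin(3t)·(1,0)), X_2 = e^(2t)(sin(3t)·(3,1) - cos(3t)·(1,0)).
General solution: K_1X_1 + K_2X_2.

u(t) = K_1e^(2t)sin(3t) + 3K_1e^(2t)cos(3t) + 3K_2e^(2t)sin(3t) - K_2e^(2t)cos(3t), v(t) = K_1e^(2t)cos(3t) + K_2e^(2t)sin(3t)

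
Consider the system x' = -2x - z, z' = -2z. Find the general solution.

Coefficient matrix A = [[-2, -1], [0, -2]].
Characteristic polynomial det(A - λI) = λ^2 + 4λ + 4 = 0.
Single eigenvalue λ = -2 with algebraic multiplicity 2.
Eigenvector v = (-1,0); generalized eigenvector w with (A-λI)w=v is (2,1).
General solution: e^(-2t)[c_1·v + c_2·(t·v + w)].

x(t) = -c_1e^(-2t) - c_2te^(-2t) + 2c_2e^(-2t), z(t) = c_2e^(-2t)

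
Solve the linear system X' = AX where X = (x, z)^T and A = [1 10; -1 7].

x(t) = c_1e^(4t)sin(t) + 3c_1e^(4t)cos(t) + 3c_2e^(4t)sin(t) - c_2e^(4t)cos(t), z(t) = c_1e^(4t)cos(t) + c_2e^(4t)sin(t)

Coefficient matrix A = [[1, 10], [-1, 7]].
Characteristic polynomial det(A - λI) = λ^2 - 8λ + 17 = 0.
Eigenvalues λ = 4 ± i (complex conjugate pair).
For λ=4+i: an eigenvector is (3,1) - i(1,0) = (3 - i, 1).
A real fundamental pair from Re and Im of e^((4+i)t)v: X_1 = e^(4t)(cos(t)·(3,1) + sin(t)·(1,0)), X_2 = e^(4t)(sin(t)·(3,1) - cos(t)·(1,0)).
General solution: c_1X_1 + c_2X_2.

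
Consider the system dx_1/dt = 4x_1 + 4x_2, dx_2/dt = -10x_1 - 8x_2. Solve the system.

Coefficient matrix A = [[4, 4], [-10, -8]].
Characteristic polynomial det(A - λI) = λ^2 + 4λ + 8 = 0.
Eigenvalues λ = -2 ± 2i (complex conjugate pair).
For λ=-2+2i: an eigenvector is (-1,2) - i(1,-1) = (-1 - i, 2 + i).
A real fundamental pair from Re and Im of e^((-2+2i)t)v: X_1 = e^(-2t)(cos(2t)·(-1,2) + sin(2t)·(1,-1)), X_2 = e^(-2t)(sin(2t)·(-1,2) - cos(2t)·(1,-1)).
General solution: K_1X_1 + K_2X_2.

x_1(t) = K_1e^(-2t)sin(2t) - K_1e^(-2t)cos(2t) - K_2e^(-2t)sin(2t) - K_2e^(-2t)cos(2t), x_2(t) = -K_1e^(-2t)sin(2t) + 2K_1e^(-2t)cos(2t) + 2K_2e^(-2t)sin(2t) + K_2e^(-2t)cos(2t)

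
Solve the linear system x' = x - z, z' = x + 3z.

x(t) = -K_1e^(2t) - K_2te^(2t) - K_2e^(2t), z(t) = K_1e^(2t) + K_2te^(2t) + 2K_2e^(2t)

Coefficient matrix A = [[1, -1], [1, 3]].
Characteristic polynomial det(A - λI) = λ^2 - 4λ + 4 = 0.
Single eigenvalue λ = 2 with algebraic multiplicity 2.
Eigenvector v = (-1,1); generalized eigenvector w with (A-λI)w=v is (-1,2).
General solution: e^(2t)[K_1·v + K_2·(t·v + w)].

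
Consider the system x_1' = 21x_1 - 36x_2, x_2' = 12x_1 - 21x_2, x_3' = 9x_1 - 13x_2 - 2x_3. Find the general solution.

Coefficient matrix A = [[21, -36, 0], [12, -21, 0], [9, -13, -2]].
det(A - λI) = 0 gives eigenvalues λ = -3, 3, -2.
For λ=-3: eigenvector (-3,-2,1).
For λ=3: eigenvector (2,1,1).
For λ=-2: eigenvector (0,0,1).
General solution: K_1e^(-3t)(-3,-2,1) + K_2e^(3t)(2,1,1) + K_3e^(-2t)(0,0,1).

x_1(t) = -3K_1e^(-3t) + 2K_2e^(3t), x_2(t) = -2K_1e^(-3t) + K_2e^(3t), x_3(t) = K_1e^(-3t) + K_2e^(3t) + K_3e^(-2t)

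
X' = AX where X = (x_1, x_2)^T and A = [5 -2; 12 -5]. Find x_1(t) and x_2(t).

x_1(t) = c_1e^(-t) - c_2e^(t), x_2(t) = 3c_1e^(-t) - 2c_2e^(t)

Coefficient matrix A = [[5, -2], [12, -5]].
Characteristic polynomial det(A - λI) = λ^2 - 1 = 0.
Eigenvalues λ = -1, 1.
For λ=-1: (A-λI) row 1 is [6, -2], so an eigenvector is (1, 3).
For λ=1: (A-λI) row 1 is [4, -2], so an eigenvector is (-1, -2).
General solution: c_1e^(-t)(1,3) + c_2e^(t)(-1,-2).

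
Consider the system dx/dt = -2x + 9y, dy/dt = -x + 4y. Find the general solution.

x(t) = 3C_1e^(t) + 3C_2te^(t) + 2C_2e^(t), y(t) = C_1e^(t) + C_2te^(t) + C_2e^(t)

Coefficient matrix A = [[-2, 9], [-1, 4]].
Characteristic polynomial det(A - λI) = λ^2 - 2λ + 1 = 0.
Single eigenvalue λ = 1 with algebraic multiplicity 2.
Eigenvector v = (3,1); generalized eigenvector w with (A-λI)w=v is (2,1).
General solution: e^(t)[C_1·v + C_2·(t·v + w)].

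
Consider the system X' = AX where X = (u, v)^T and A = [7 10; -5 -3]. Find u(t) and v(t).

u(t) = -C_1e^(2t)sin(5t) - C_1e^(2t)cos(5t) - C_2e^(2t)sin(5t) + C_2e^(2t)cos(5t), v(t) = C_1e^(2t)sin(5t) - C_2e^(2t)cos(5t)

Coefficient matrix A = [[7, 10], [-5, -3]].
Characteristic polynomial det(A - λI) = λ^2 - 4λ + 29 = 0.
Eigenvalues λ = 2 ± 5i (complex conjugate pair).
For λ=2+5i: an eigenvector is (-1,0) - i(-1,1) = (-1 + i, 0 - i).
A real fundamental pair from Re and Im of e^((2+5i)t)v: X_1 = e^(2t)(cos(5t)·(-1,0) + sin(5t)·(-1,1)), X_2 = e^(2t)(sin(5t)·(-1,0) - cos(5t)·(-1,1)).
General solution: C_1X_1 + C_2X_2.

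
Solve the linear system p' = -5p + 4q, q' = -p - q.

Coefficient matrix A = [[-5, 4], [-1, -1]].
Characteristic polynomial det(A - λI) = λ^2 + 6λ + 9 = 0.
Single eigenvalue λ = -3 with algebraic multiplicity 2.
Eigenvector v = (2,1); generalized eigenvector w with (A-λI)w=v is (-3,-1).
General solution: e^(-3t)[c_1·v + c_2·(t·v + w)].

p(t) = 2c_1e^(-3t) + 2c_2te^(-3t) - 3c_2e^(-3t), q(t) = c_1e^(-3t) + c_2te^(-3t) - c_2e^(-3t)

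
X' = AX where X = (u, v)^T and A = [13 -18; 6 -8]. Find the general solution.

Coefficient matrix A = [[13, -18], [6, -8]].
Characteristic polynomial det(A - λI) = λ^2 - 5λ + 4 = 0.
Eigenvalues λ = 4, 1.
For λ=4: (A-λI) row 1 is [9, -18], so an eigenvector is (-2, -1).
For λ=1: (A-λI) row 1 is [12, -18], so an eigenvector is (3, 2).
General solution: K_1e^(4t)(-2,-1) + K_2e^(t)(3,2).

u(t) = -2K_1e^(4t) + 3K_2e^(t), v(t) = -K_1e^(4t) + 2K_2e^(t)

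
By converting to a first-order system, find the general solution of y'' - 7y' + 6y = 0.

y(t) = K_1e^(t) + K_2e^(6t)

Let x_1 = y, x_2 = y'. Then x_1' = x_2 and x_2' = -6x_1 + 7x_2.
A = [[0,1],[-6,7]]; det(A-λI) = λ^2 - 7λ + 6.
Eigenvalues λ = 1, 6 with eigenvectors (1,1), (1,6).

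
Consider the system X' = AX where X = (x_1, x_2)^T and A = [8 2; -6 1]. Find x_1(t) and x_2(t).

Coefficient matrix A = [[8, 2], [-6, 1]].
Characteristic polynomial det(A - λI) = λ^2 - 9λ + 20 = 0.
Eigenvalues λ = 5, 4.
For λ=5: (A-λI) row 1 is [3, 2], so an eigenvector is (-2, 3).
For λ=4: (A-λI) row 1 is [4, 2], so an eigenvector is (-1, 2).
General solution: c_1e^(5t)(-2,3) + c_2e^(4t)(-1,2).

x_1(t) = -2c_1e^(5t) - c_2e^(4t), x_2(t) = 3c_1e^(5t) + 2c_2e^(4t)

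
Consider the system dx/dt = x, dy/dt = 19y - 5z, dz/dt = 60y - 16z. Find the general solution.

Coefficient matrix A = [[1, 0, 0], [0, 19, -5], [0, 60, -16]].
det(A - λI) = 0 gives eigenvalues λ = 1, -1, 4.
For λ=1: eigenvector (1,0,0).
For λ=-1: eigenvector (0,1,4).
For λ=4: eigenvector (0,1,3).
General solution: C_1e^(t)(1,0,0) + C_2e^(-t)(0,1,4) + C_3e^(4t)(0,1,3).

x(t) = C_1e^(t), y(t) = C_2e^(-t) + C_3e^(4t), z(t) = 4C_2e^(-t) + 3C_3e^(4t)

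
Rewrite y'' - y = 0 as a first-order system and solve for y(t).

y(t) = K_1e^(-t) + K_2e^(t)

Let x_1 = y, x_2 = y'. Then x_1' = x_2 and x_2' = x_1.
A = [[0,1],[1,0]]; det(A-λI) = λ^2 - 1.
Eigenvalues λ = -1, 1 with eigenvectors (1,-1), (1,1).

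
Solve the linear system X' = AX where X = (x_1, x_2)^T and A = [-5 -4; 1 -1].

Coefficient matrix A = [[-5, -4], [1, -1]].
Characteristic polynomial det(A - λI) = λ^2 + 6λ + 9 = 0.
Single eigenvalue λ = -3 with algebraic multiplicity 2.
Eigenvector v = (-2,1); generalized eigenvector w with (A-λI)w=v is (-3,2).
General solution: e^(-3t)[K_1·v + K_2·(t·v + w)].

x_1(t) = -2K_1e^(-3t) - 2K_2te^(-3t) - 3K_2e^(-3t), x_2(t) = K_1e^(-3t) + K_2te^(-3t) + 2K_2e^(-3t)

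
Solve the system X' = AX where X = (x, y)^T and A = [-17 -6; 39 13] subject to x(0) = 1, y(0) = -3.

x(t) = e^(-2t)sin(3t) + e^(-2t)cos(3t), y(t) = -2e^(-2t)sin(3t) - 3e^(-2t)cos(3t)

Coefficient matrix A = [[-17, -6], [39, 13]].
Characteristic polynomial det(A - λI) = λ^2 + 4λ + 13 = 0.
Eigenvalues λ = -2 ± 3i (complex conjugate pair).
For λ=-2+3i: an eigenvector is (1,-3) - i(1,-2) = (1 - i, -3 + 2i).
A real fundamental pair from Re and Im of e^((-2+3i)t)v: X_1 = e^(-2t)(cos(3t)·(1,-3) + sin(3t)·(1,-2)), X_2 = e^(-2t)(sin(3t)·(1,-3) - cos(3t)·(1,-2)).
General solution: C_1X_1 + C_2X_2.
Applying x(0)=1, y(0)=-3 gives C_1=1, C_2=0.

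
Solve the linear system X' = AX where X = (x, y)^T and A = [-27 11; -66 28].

Coefficient matrix A = [[-27, 11], [-66, 28]].
Characteristic polynomial det(A - λI) = λ^2 - λ - 30 = 0.
Eigenvalues λ = -5, 6.
For λ=-5: (A-λI) row 1 is [-22, 11], so an eigenvector is (1, 2).
For λ=6: (A-λI) row 1 is [-33, 11], so an eigenvector is (-1, -3).
General solution: K_1e^(-5t)(1,2) + K_2e^(6t)(-1,-3).

x(t) = K_1e^(-5t) - K_2e^(6t), y(t) = 2K_1e^(-5t) - 3K_2e^(6t)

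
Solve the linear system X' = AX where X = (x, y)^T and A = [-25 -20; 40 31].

Coefficient matrix A = [[-25, -20], [40, 31]].
Characteristic polynomial det(A - λI) = λ^2 - 6λ + 25 = 0.
Eigenvalues λ = 3 ± 4i (complex conjugate pair).
For λ=3+4i: an eigenvector is (-1,1) - i(2,-3) = (-1 - 2i, 1 + 3i).
A real fundamental pair from Re and Im of e^((3+4i)t)v: X_1 = e^(3t)(cos(4t)·(-1,1) + sin(4t)·(2,-3)), X_2 = e^(3t)(sin(4t)·(-1,1) - cos(4t)·(2,-3)).
General solution: C_1X_1 + C_2X_2.

x(t) = 2C_1e^(3t)sin(4t) - C_1e^(3t)cos(4t) - C_2e^(3t)sin(4t) - 2C_2e^(3t)cos(4t), y(t) = -3C_1e^(3t)sin(4t) + C_1e^(3t)cos(4t) + C_2e^(3t)sin(4t) + 3C_2e^(3t)cos(4t)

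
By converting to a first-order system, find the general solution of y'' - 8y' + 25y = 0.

y(t) = C_1e^(4t)cos(3t) + C_2e^(4t)sin(3t)

Let x_1 = y, x_2 = y'. Then x_1' = x_2 and x_2' = -25x_1 + 8x_2.
A = [[0,1],[-25,8]]; det(A-λI) = λ^2 - 8λ + 25.
Eigenvalues λ = 4 ± 3i.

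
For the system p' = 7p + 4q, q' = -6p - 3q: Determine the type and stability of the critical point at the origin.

unstable node

A = [[7,4],[-6,-3]]; det(A-λI) = λ^2 - 4λ + 3.
λ = 1, 3: both positive.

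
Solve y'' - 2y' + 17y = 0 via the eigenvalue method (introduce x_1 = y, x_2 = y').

y(t) = K_1e^(t)cos(4t) + K_2e^(t)sin(4t)

Let x_1 = y, x_2 = y'. Then x_1' = x_2 and x_2' = -17x_1 + 2x_2.
A = [[0,1],[-17,2]]; det(A-λI) = λ^2 - 2λ + 17.
Eigenvalues λ = 1 ± 4i.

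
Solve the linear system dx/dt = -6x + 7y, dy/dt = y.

x(t) = K_1e^(t) - K_2e^(-6t), y(t) = K_1e^(t)

Coefficient matrix A = [[-6, 7], [0, 1]].
Characteristic polynomial det(A - λI) = λ^2 + 5λ - 6 = 0.
Eigenvalues λ = 1, -6.
For λ=1: (A-λI) row 1 is [-7, 7], so an eigenvector is (1, 1).
For λ=-6: (A-λI) row 1 is [0, 7], so an eigenvector is (-1, 0).
General solution: K_1e^(t)(1,1) + K_2e^(-6t)(-1,0).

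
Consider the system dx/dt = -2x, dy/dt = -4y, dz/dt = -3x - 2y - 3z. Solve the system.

Coefficient matrix A = [[-2, 0, 0], [0, -4, 0], [-3, -2, -3]].
det(A - λI) = 0 gives eigenvalues λ = -2, -4, -3.
For λ=-2: eigenvector (1,0,-3).
For λ=-4: eigenvector (0,1,2).
For λ=-3: eigenvector (0,0,1).
General solution: c_1e^(-2t)(1,0,-3) + c_2e^(-4t)(0,1,2) + c_3e^(-3t)(0,0,1).

x(t) = c_1e^(-2t), y(t) = c_2e^(-4t), z(t) = -3c_1e^(-2t) + 2c_2e^(-4t) + c_3e^(-3t)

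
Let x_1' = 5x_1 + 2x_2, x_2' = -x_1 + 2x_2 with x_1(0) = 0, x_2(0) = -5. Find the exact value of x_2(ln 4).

A = [[5,2],[-1,2]]; eigenvalues λ = 3, 4.
Eigenvectors: (1,-1) for λ=3, (-2,1) for λ=4.
From the initial condition, c_1 = 10, c_2 = 5.
x_2(ln 4) = (10)(4^3)(-1) + (5)(4^4)(1) = 640.

640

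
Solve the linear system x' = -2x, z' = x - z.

x(t) = K_2e^(-2t), z(t) = K_1e^(-t) - K_2e^(-2t)

Coefficient matrix A = [[-2, 0], [1, -1]].
Characteristic polynomial det(A - λI) = λ^2 + 3λ + 2 = 0.
Eigenvalues λ = -1, -2.
For λ=-1: (A-λI) row 1 is [-1, 0], so an eigenvector is (0, 1).
For λ=-2: (A-λI) row 2 is [1, 1], so an eigenvector is (1, -1).
General solution: K_1e^(-t)(0,1) + K_2e^(-2t)(1,-1).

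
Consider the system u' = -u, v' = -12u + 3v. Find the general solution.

Coefficient matrix A = [[-1, 0], [-12, 3]].
Characteristic polynomial det(A - λI) = λ^2 - 2λ - 3 = 0.
Eigenvalues λ = -1, 3.
For λ=-1: (A-λI) row 2 is [-12, 4], so an eigenvector is (-1, -3).
For λ=3: (A-λI) row 1 is [-4, 0], so an eigenvector is (0, -1).
General solution: K_1e^(-t)(-1,-3) + K_2e^(3t)(0,-1).

u(t) = -K_1e^(-t), v(t) = -3K_1e^(-t) - K_2e^(3t)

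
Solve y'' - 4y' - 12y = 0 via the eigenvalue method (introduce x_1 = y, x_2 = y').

y(t) = K_1e^(-2t) + K_2e^(6t)

Let x_1 = y, x_2 = y'. Then x_1' = x_2 and x_2' = 12x_1 + 4x_2.
A = [[0,1],[12,4]]; det(A-λI) = λ^2 - 4λ - 12.
Eigenvalues λ = -2, 6 with eigenvectors (1,-2), (1,6).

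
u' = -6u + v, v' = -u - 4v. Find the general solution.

u(t) = -K_1e^(-5t) - K_2te^(-5t) - K_2e^(-5t), v(t) = -K_1e^(-5t) - K_2te^(-5t) - 2K_2e^(-5t)

Coefficient matrix A = [[-6, 1], [-1, -4]].
Characteristic polynomial det(A - λI) = λ^2 + 10λ + 25 = 0.
Single eigenvalue λ = -5 with algebraic multiplicity 2.
Eigenvector v = (-1,-1); generalized eigenvector w with (A-λI)w=v is (-1,-2).
General solution: e^(-5t)[K_1·v + K_2·(t·v + w)].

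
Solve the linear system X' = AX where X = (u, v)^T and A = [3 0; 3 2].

Coefficient matrix A = [[3, 0], [3, 2]].
Characteristic polynomial det(A - λI) = λ^2 - 5λ + 6 = 0.
Eigenvalues λ = 3, 2.
For λ=3: (A-λI) row 2 is [3, -1], so an eigenvector is (-1, -3).
For λ=2: (A-λI) row 1 is [1, 0], so an eigenvector is (0, 1).
General solution: K_1e^(3t)(-1,-3) + K_2e^(2t)(0,1).

u(t) = -K_1e^(3t), v(t) = -3K_1e^(3t) + K_2e^(2t)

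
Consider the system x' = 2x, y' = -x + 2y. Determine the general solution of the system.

Coefficient matrix A = [[2, 0], [-1, 2]].
Characteristic polynomial det(A - λI) = λ^2 - 4λ + 4 = 0.
Single eigenvalue λ = 2 with algebraic multiplicity 2.
Eigenvector v = (0,1); generalized eigenvector w with (A-λI)w=v is (-1,-3).
General solution: e^(2t)[C_1·v + C_2·(t·v + w)].

x(t) = -C_2e^(2t), y(t) = C_1e^(2t) + C_2te^(2t) - 3C_2e^(2t)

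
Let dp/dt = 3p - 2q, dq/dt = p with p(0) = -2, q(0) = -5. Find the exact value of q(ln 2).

A = [[3,-2],[1,0]]; eigenvalues λ = 1, 2.
Eigenvectors: (1,1) for λ=1, (-2,-1) for λ=2.
From the initial condition, c_1 = -8, c_2 = -3.
q(ln 2) = (-8)(2^1)(1) + (-3)(2^2)(-1) = -4.

-4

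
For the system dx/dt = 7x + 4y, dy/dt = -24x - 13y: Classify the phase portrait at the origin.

A = [[7,4],[-24,-13]]; det(A-λI) = λ^2 + 6λ + 5.
λ = -1, -5: both negative.

stable node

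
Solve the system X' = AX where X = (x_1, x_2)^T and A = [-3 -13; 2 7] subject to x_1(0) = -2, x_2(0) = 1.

x_1(t) = -3e^(2t)sin(t) - 2e^(2t)cos(t), x_2(t) = e^(2t)sin(t) + e^(2t)cos(t)

Coefficient matrix A = [[-3, -13], [2, 7]].
Characteristic polynomial det(A - λI) = λ^2 - 4λ + 5 = 0.
Eigenvalues λ = 2 ± i (complex conjugate pair).
For λ=2+i: an eigenvector is (3,-1) - i(-2,1) = (3 + 2i, -1 - i).
A real fundamental pair from Re and Im of e^((2+i)t)v: X_1 = e^(2t)(cos(t)·(3,-1) + sin(t)·(-2,1)), X_2 = e^(2t)(sin(t)·(3,-1) - cos(t)·(-2,1)).
General solution: K_1X_1 + K_2X_2.
Applying x_1(0)=-2, x_2(0)=1 gives K_1=0, K_2=-1.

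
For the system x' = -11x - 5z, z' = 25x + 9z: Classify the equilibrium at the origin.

stable spiral

A = [[-11,-5],[25,9]]; det(A-λI) = λ^2 + 2λ + 26.
λ = -1 ± 5i: negative real part.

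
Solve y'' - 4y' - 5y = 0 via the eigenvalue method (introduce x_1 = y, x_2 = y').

Let x_1 = y, x_2 = y'. Then x_1' = x_2 and x_2' = 5x_1 + 4x_2.
A = [[0,1],[5,4]]; det(A-λI) = λ^2 - 4λ - 5.
Eigenvalues λ = 5, -1 with eigenvectors (1,5), (1,-1).

y(t) = C_1e^(5t) + C_2e^(-t)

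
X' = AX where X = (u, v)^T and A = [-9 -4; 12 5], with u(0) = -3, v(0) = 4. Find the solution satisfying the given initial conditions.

u(t) = e^(-t) - 4e^(-3t), v(t) = -2e^(-t) + 6e^(-3t)

Coefficient matrix A = [[-9, -4], [12, 5]].
Characteristic polynomial det(A - λI) = λ^2 + 4λ + 3 = 0.
Eigenvalues λ = -1, -3.
For λ=-1: (A-λI) row 1 is [-8, -4], so an eigenvector is (1, -2).
For λ=-3: (A-λI) row 1 is [-6, -4], so an eigenvector is (-2, 3).
General solution: C_1e^(-t)(1,-2) + C_2e^(-3t)(-2,3).
Applying u(0)=-3, v(0)=4 gives C_1=1, C_2=2.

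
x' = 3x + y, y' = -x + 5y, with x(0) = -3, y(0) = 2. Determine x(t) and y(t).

Coefficient matrix A = [[3, 1], [-1, 5]].
Characteristic polynomial det(A - λI) = λ^2 - 8λ + 16 = 0.
Single eigenvalue λ = 4 with algebraic multiplicity 2.
Eigenvector v = (-1,-1); generalized eigenvector w with (A-λI)w=v is (-1,-2).
General solution: e^(4t)[K_1·v + K_2·(t·v + w)].
Applying x(0)=-3, y(0)=2 gives K_1=8, K_2=-5.

x(t) = 5te^(4t) - 3e^(4t), y(t) = 5te^(4t) + 2e^(4t)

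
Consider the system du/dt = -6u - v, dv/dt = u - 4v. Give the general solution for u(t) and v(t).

Coefficient matrix A = [[-6, -1], [1, -4]].
Characteristic polynomial det(A - λI) = λ^2 + 10λ + 25 = 0.
Single eigenvalue λ = -5 with algebraic multiplicity 2.
Eigenvector v = (1,-1); generalized eigenvector w with (A-λI)w=v is (2,-3).
General solution: e^(-5t)[c_1·v + c_2·(t·v + w)].

u(t) = c_1e^(-5t) + c_2te^(-5t) + 2c_2e^(-5t), v(t) = -c_1e^(-5t) - c_2te^(-5t) - 3c_2e^(-5t)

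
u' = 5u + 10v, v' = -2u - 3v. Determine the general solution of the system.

Coefficient matrix A = [[5, 10], [-2, -3]].
Characteristic polynomial det(A - λI) = λ^2 - 2λ + 5 = 0.
Eigenvalues λ = 1 ± 2i (complex conjugate pair).
For λ=1+2i: an eigenvector is (-1,0) - i(-2,1) = (-1 + 2i, 0 - i).
A real fundamental pair from Re and Im of e^((1+2i)t)v: X_1 = e^(t)(cos(2t)·(-1,0) + sin(2t)·(-2,1)), X_2 = e^(t)(sin(2t)·(-1,0) - cos(2t)·(-2,1)).
General solution: c_1X_1 + c_2X_2.

u(t) = -2c_1e^(t)sin(2t) - c_1e^(t)cos(2t) - c_2e^(t)sin(2t) + 2c_2e^(t)cos(2t), v(t) = c_1e^(t)sin(2t) - c_2e^(t)cos(2t)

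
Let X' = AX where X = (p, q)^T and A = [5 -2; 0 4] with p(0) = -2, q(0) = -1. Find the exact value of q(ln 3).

A = [[5,-2],[0,4]]; eigenvalues λ = 5, 4.
Eigenvectors: (-1,0) for λ=5, (2,1) for λ=4.
From the initial condition, c_1 = 0, c_2 = -1.
q(ln 3) = (0)(3^5)(0) + (-1)(3^4)(1) = -81.

-81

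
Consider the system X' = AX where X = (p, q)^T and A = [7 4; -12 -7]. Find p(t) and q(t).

Coefficient matrix A = [[7, 4], [-12, -7]].
Characteristic polynomial det(A - λI) = λ^2 - 1 = 0.
Eigenvalues λ = -1, 1.
For λ=-1: (A-λI) row 1 is [8, 4], so an eigenvector is (1, -2).
For λ=1: (A-λI) row 1 is [6, 4], so an eigenvector is (-2, 3).
General solution: c_1e^(-t)(1,-2) + c_2e^(t)(-2,3).

p(t) = c_1e^(-t) - 2c_2e^(t), q(t) = -2c_1e^(-t) + 3c_2e^(t)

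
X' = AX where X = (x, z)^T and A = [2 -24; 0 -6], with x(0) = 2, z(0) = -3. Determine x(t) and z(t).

Coefficient matrix A = [[2, -24], [0, -6]].
Characteristic polynomial det(A - λI) = λ^2 + 4λ - 12 = 0.
Eigenvalues λ = -6, 2.
For λ=-6: (A-λI) row 1 is [8, -24], so an eigenvector is (3, 1).
For λ=2: (A-λI) row 1 is [0, -24], so an eigenvector is (-1, 0).
General solution: c_1e^(-6t)(3,1) + c_2e^(2t)(-1,0).
Applying x(0)=2, z(0)=-3 gives c_1=-3, c_2=-11.

x(t) = 11e^(2t) - 9e^(-6t), z(t) = -3e^(-6t)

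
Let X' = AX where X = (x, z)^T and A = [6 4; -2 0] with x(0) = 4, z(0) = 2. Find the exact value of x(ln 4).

2944

A = [[6,4],[-2,0]]; eigenvalues λ = 4, 2.
Eigenvectors: (-2,1) for λ=4, (1,-1) for λ=2.
From the initial condition, c_1 = -6, c_2 = -8.
x(ln 4) = (-6)(4^4)(-2) + (-8)(4^2)(1) = 2944.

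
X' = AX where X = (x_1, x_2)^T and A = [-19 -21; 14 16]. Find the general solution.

Coefficient matrix A = [[-19, -21], [14, 16]].
Characteristic polynomial det(A - λI) = λ^2 + 3λ - 10 = 0.
Eigenvalues λ = -5, 2.
For λ=-5: (A-λI) row 1 is [-14, -21], so an eigenvector is (3, -2).
For λ=2: (A-λI) row 1 is [-21, -21], so an eigenvector is (-1, 1).
General solution: c_1e^(-5t)(3,-2) + c_2e^(2t)(-1,1).

x_1(t) = 3c_1e^(-5t) - c_2e^(2t), x_2(t) = -2c_1e^(-5t) + c_2e^(2t)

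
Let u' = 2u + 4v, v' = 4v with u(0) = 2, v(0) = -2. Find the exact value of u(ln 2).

-40

A = [[2,4],[0,4]]; eigenvalues λ = 4, 2.
Eigenvectors: (2,1) for λ=4, (1,0) for λ=2.
From the initial condition, c_1 = -2, c_2 = 6.
u(ln 2) = (-2)(2^4)(2) + (6)(2^2)(1) = -40.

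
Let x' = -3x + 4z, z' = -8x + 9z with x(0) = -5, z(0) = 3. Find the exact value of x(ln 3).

1905

A = [[-3,4],[-8,9]]; eigenvalues λ = 5, 1.
Eigenvectors: (1,2) for λ=5, (-1,-1) for λ=1.
From the initial condition, c_1 = 8, c_2 = 13.
x(ln 3) = (8)(3^5)(1) + (13)(3^1)(-1) = 1905.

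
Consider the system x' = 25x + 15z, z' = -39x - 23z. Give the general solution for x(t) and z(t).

Coefficient matrix A = [[25, 15], [-39, -23]].
Characteristic polynomial det(A - λI) = λ^2 - 2λ + 10 = 0.
Eigenvalues λ = 1 ± 3i (complex conjugate pair).
For λ=1+3i: an eigenvector is (1,-2) - i(-2,3) = (1 + 2i, -2 - 3i).
A real fundamental pair from Re and Im of e^((1+3i)t)v: X_1 = e^(t)(cos(3t)·(1,-2) + sin(3t)·(-2,3)), X_2 = e^(t)(sin(3t)·(1,-2) - cos(3t)·(-2,3)).
General solution: C_1X_1 + C_2X_2.

x(t) = -2C_1e^(t)sin(3t) + C_1e^(t)cos(3t) + C_2e^(t)sin(3t) + 2C_2e^(t)cos(3t), z(t) = 3C_1e^(t)sin(3t) - 2C_1e^(t)cos(3t) - 2C_2e^(t)sin(3t) - 3C_2e^(t)cos(3t)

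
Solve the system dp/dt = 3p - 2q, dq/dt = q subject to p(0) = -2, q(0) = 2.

Coefficient matrix A = [[3, -2], [0, 1]].
Characteristic polynomial det(A - λI) = λ^2 - 4λ + 3 = 0.
Eigenvalues λ = 3, 1.
For λ=3: (A-λI) row 1 is [0, -2], so an eigenvector is (1, 0).
For λ=1: (A-λI) row 1 is [2, -2], so an eigenvector is (-1, -1).
General solution: c_1e^(3t)(1,0) + c_2e^(t)(-1,-1).
Applying p(0)=-2, q(0)=2 gives c_1=-4, c_2=-2.

p(t) = -4e^(3t) + 2e^(t), q(t) = 2e^(t)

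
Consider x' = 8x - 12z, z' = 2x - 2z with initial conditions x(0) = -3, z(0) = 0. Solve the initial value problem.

Coefficient matrix A = [[8, -12], [2, -2]].
Characteristic polynomial det(A - λI) = λ^2 - 6λ + 8 = 0.
Eigenvalues λ = 4, 2.
For λ=4: (A-λI) row 1 is [4, -12], so an eigenvector is (3, 1).
For λ=2: (A-λI) row 1 is [6, -12], so an eigenvector is (2, 1).
General solution: K_1e^(4t)(3,1) + K_2e^(2t)(2,1).
Applying x(0)=-3, z(0)=0 gives K_1=-3, K_2=3.

x(t) = -9e^(4t) + 6e^(2t), z(t) = -3e^(4t) + 3e^(2t)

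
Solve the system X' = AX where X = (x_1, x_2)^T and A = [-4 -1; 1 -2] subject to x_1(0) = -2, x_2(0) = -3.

x_1(t) = 5te^(-3t) - 2e^(-3t), x_2(t) = -5te^(-3t) - 3e^(-3t)

Coefficient matrix A = [[-4, -1], [1, -2]].
Characteristic polynomial det(A - λI) = λ^2 + 6λ + 9 = 0.
Single eigenvalue λ = -3 with algebraic multiplicity 2.
Eigenvector v = (1,-1); generalized eigenvector w with (A-λI)w=v is (-3,2).
General solution: e^(-3t)[K_1·v + K_2·(t·v + w)].
Applying x_1(0)=-2, x_2(0)=-3 gives K_1=13, K_2=5.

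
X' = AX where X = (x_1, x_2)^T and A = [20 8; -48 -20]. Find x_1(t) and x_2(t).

x_1(t) = c_1e^(-4t) - c_2e^(4t), x_2(t) = -3c_1e^(-4t) + 2c_2e^(4t)

Coefficient matrix A = [[20, 8], [-48, -20]].
Characteristic polynomial det(A - λI) = λ^2 - 16 = 0.
Eigenvalues λ = -4, 4.
For λ=-4: (A-λI) row 1 is [24, 8], so an eigenvector is (1, -3).
For λ=4: (A-λI) row 1 is [16, 8], so an eigenvector is (-1, 2).
General solution: c_1e^(-4t)(1,-3) + c_2e^(4t)(-1,2).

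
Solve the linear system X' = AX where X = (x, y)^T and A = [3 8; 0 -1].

x(t) = -2c_1e^(-t) - c_2e^(3t), y(t) = c_1e^(-t)

Coefficient matrix A = [[3, 8], [0, -1]].
Characteristic polynomial det(A - λI) = λ^2 - 2λ - 3 = 0.
Eigenvalues λ = -1, 3.
For λ=-1: (A-λI) row 1 is [4, 8], so an eigenvector is (-2, 1).
For λ=3: (A-λI) row 1 is [0, 8], so an eigenvector is (-1, 0).
General solution: c_1e^(-t)(-2,1) + c_2e^(3t)(-1,0).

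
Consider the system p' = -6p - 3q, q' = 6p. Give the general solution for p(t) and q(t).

Coefficient matrix A = [[-6, -3], [6, 0]].
Characteristic polynomial det(A - λI) = λ^2 + 6λ + 18 = 0.
Eigenvalues λ = -3 ± 3i (complex conjugate pair).
For λ=-3+3i: an eigenvector is (1,-1) - i(0,1) = (1, -1 - i).
A real fundamental pair from Re and Im of e^((-3+3i)t)v: X_1 = e^(-3t)(cos(3t)·(1,-1) + sin(3t)·(0,1)), X_2 = e^(-3t)(sin(3t)·(1,-1) - cos(3t)·(0,1)).
General solution: K_1X_1 + K_2X_2.

p(t) = K_1e^(-3t)cos(3t) + K_2e^(-3t)sin(3t), q(t) = K_1e^(-3t)sin(3t) - K_1e^(-3t)cos(3t) - K_2e^(-3t)sin(3t) - K_2e^(-3t)cos(3t)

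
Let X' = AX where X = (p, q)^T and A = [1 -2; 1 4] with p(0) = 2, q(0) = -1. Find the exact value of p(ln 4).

32

A = [[1,-2],[1,4]]; eigenvalues λ = 3, 2.
Eigenvectors: (1,-1) for λ=3, (-2,1) for λ=2.
From the initial condition, c_1 = 0, c_2 = -1.
p(ln 4) = (0)(4^3)(1) + (-1)(4^2)(-2) = 32.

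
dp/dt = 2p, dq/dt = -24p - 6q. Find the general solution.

p(t) = -K_2e^(2t), q(t) = -K_1e^(-6t) + 3K_2e^(2t)

Coefficient matrix A = [[2, 0], [-24, -6]].
Characteristic polynomial det(A - λI) = λ^2 + 4λ - 12 = 0.
Eigenvalues λ = -6, 2.
For λ=-6: (A-λI) row 1 is [8, 0], so an eigenvector is (0, -1).
For λ=2: (A-λI) row 2 is [-24, -8], so an eigenvector is (-1, 3).
General solution: K_1e^(-6t)(0,-1) + K_2e^(2t)(-1,3).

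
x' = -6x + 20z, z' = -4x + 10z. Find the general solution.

x(t) = 2c_1e^(2t)sin(4t) - c_1e^(2t)cos(4t) - c_2e^(2t)sin(4t) - 2c_2e^(2t)cos(4t), z(t) = c_1e^(2t)sin(4t) - c_2e^(2t)cos(4t)

Coefficient matrix A = [[-6, 20], [-4, 10]].
Characteristic polynomial det(A - λI) = λ^2 - 4λ + 20 = 0.
Eigenvalues λ = 2 ± 4i (complex conjugate pair).
For λ=2+4i: an eigenvector is (-1,0) - i(2,1) = (-1 - 2i, 0 - i).
A real fundamental pair from Re and Im of e^((2+4i)t)v: X_1 = e^(2t)(cos(4t)·(-1,0) + sin(4t)·(2,1)), X_2 = e^(2t)(sin(4t)·(-1,0) - cos(4t)·(2,1)).
General solution: c_1X_1 + c_2X_2.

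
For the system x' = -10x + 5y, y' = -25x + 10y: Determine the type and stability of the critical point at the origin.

A = [[-10,5],[-25,10]]; det(A-λI) = λ^2 + 25.
λ = 0 ± 5i: zero real part.

center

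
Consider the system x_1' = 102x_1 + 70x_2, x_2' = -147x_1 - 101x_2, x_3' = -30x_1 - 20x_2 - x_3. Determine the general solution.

Coefficient matrix A = [[102, 70, 0], [-147, -101, 0], [-30, -20, -1]].
det(A - λI) = 0 gives eigenvalues λ = 4, -1, -3.
For λ=4: eigenvector (5,-7,-2).
For λ=-1: eigenvector (0,0,1).
For λ=-3: eigenvector (-2,3,0).
General solution: C_1e^(4t)(5,-7,-2) + C_2e^(-t)(0,0,1) + C_3e^(-3t)(-2,3,0).

x_1(t) = 5C_1e^(4t) - 2C_3e^(-3t), x_2(t) = -7C_1e^(4t) + 3C_3e^(-3t), x_3(t) = -2C_1e^(4t) + C_2e^(-t)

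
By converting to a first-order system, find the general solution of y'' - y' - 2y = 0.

y(t) = c_1e^(-t) + c_2e^(2t)

Let x_1 = y, x_2 = y'. Then x_1' = x_2 and x_2' = 2x_1 + x_2.
A = [[0,1],[2,1]]; det(A-λI) = λ^2 - λ - 2.
Eigenvalues λ = -1, 2 with eigenvectors (1,-1), (1,2).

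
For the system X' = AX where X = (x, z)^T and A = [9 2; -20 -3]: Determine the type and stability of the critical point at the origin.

A = [[9,2],[-20,-3]]; det(A-λI) = λ^2 - 6λ + 13.
λ = 3 ± 2i: positive real part.

unstable spiral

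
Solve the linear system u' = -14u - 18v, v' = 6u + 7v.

u(t) = 3K_1e^(-2t) + 2K_2e^(-5t), v(t) = -2K_1e^(-2t) - K_2e^(-5t)

Coefficient matrix A = [[-14, -18], [6, 7]].
Characteristic polynomial det(A - λI) = λ^2 + 7λ + 10 = 0.
Eigenvalues λ = -2, -5.
For λ=-2: (A-λI) row 1 is [-12, -18], so an eigenvector is (3, -2).
For λ=-5: (A-λI) row 1 is [-9, -18], so an eigenvector is (2, -1).
General solution: K_1e^(-2t)(3,-2) + K_2e^(-5t)(2,-1).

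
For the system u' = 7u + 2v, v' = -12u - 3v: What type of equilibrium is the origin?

A = [[7,2],[-12,-3]]; det(A-λI) = λ^2 - 4λ + 3.
λ = 1, 3: both positive.

unstable node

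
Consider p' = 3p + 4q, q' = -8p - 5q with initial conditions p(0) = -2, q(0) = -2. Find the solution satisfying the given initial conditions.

Coefficient matrix A = [[3, 4], [-8, -5]].
Characteristic polynomial det(A - λI) = λ^2 + 2λ + 17 = 0.
Eigenvalues λ = -1 ± 4i (complex conjugate pair).
For λ=-1+4i: an eigenvector is (-1,1) - i(0,1) = (-1, 1 - i).
A real fundamental pair from Re and Im of e^((-1+4i)t)v: X_1 = e^(-t)(cos(4t)·(-1,1) + sin(4t)·(0,1)), X_2 = e^(-t)(sin(4t)·(-1,1) - cos(4t)·(0,1)).
General solution: c_1X_1 + c_2X_2.
Applying p(0)=-2, q(0)=-2 gives c_1=2, c_2=4.

p(t) = -4e^(-t)sin(4t) - 2e^(-t)cos(4t), q(t) = 6e^(-t)sin(4t) - 2e^(-t)cos(4t)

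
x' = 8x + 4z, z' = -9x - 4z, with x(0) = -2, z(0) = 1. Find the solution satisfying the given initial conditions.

Coefficient matrix A = [[8, 4], [-9, -4]].
Characteristic polynomial det(A - λI) = λ^2 - 4λ + 4 = 0.
Single eigenvalue λ = 2 with algebraic multiplicity 2.
Eigenvector v = (-2,3); generalized eigenvector w with (A-λI)w=v is (-1,1).
General solution: e^(2t)[C_1·v + C_2·(t·v + w)].
Applying x(0)=-2, z(0)=1 gives C_1=-1, C_2=4.

x(t) = -8te^(2t) - 2e^(2t), z(t) = 12te^(2t) + e^(2t)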